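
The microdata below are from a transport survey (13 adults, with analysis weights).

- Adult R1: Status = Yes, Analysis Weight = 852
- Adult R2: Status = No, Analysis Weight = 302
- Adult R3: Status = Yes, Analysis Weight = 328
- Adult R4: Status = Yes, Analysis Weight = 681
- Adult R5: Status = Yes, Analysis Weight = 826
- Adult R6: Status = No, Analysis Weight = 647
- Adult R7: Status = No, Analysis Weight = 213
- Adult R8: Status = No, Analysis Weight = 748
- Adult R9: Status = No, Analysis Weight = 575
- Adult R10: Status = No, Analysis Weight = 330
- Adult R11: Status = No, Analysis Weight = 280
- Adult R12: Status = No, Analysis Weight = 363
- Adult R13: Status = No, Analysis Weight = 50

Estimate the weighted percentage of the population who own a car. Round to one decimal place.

Sum of weights for 'Yes' = 852 + 328 + 681 + 826 = 2687
Total weight = 6195
Weighted proportion = 2687 / 6195 = 0.43373688 → 43.373688%

43.4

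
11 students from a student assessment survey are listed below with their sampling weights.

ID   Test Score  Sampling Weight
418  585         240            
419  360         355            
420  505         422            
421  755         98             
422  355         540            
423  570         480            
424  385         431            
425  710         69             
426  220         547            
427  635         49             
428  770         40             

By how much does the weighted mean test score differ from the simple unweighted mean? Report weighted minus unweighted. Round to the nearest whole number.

-98

Unweighted sum = 585 + 360 + 505 + 755 + 355 + 570 + 385 + 710 + 220 + 635 + 770 = 5850
Unweighted mean = 5850 / 11 = 531.81818
Weighted sum = 585×240 + 360×355 + 505×422 + 755×98 + 355×540 + 570×480 + 385×431 + 710×69 + 220×547 + 635×49 + 770×40
  = 140400 + 127800 + 213110 + 73990 + 191700 + 273600 + 165935 + 48990 + 120340 + 31115 + 30800 = 1417780
Sum of weights = 240 + 355 + 422 + 98 + 540 + 480 + 431 + 69 + 547 + 49 + 40 = 3271
Weighted mean = 1417780 / 3271 = 433.43932
Difference (weighted minus unweighted) = -98.378867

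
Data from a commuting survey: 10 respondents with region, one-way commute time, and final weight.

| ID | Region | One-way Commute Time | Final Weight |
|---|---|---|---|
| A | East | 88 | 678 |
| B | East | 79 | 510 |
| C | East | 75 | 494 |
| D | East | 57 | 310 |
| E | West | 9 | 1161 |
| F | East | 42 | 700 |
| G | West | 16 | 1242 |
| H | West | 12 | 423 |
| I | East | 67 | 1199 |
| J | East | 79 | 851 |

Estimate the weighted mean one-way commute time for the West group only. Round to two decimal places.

West rows: E, G, H
Weighted sum = 9×1161 + 16×1242 + 12×423
  = 10449 + 19872 + 5076 = 35397
Sum of weights = 1161 + 1242 + 423 = 2826
Weighted mean = 35397 / 2826 = 12.525478

12.53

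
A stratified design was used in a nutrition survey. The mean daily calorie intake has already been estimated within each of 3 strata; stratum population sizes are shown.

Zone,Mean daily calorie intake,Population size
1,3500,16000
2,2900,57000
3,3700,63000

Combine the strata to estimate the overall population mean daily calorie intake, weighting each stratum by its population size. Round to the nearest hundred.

3300

Σ Nₕ·x̄ₕ = 3500×16000 + 2900×57000 + 3700×63000
  = 454400000
Σ Nₕ = 16000 + 57000 + 63000 = 136000
Overall mean = 454400000 / 136000 = 3341.1765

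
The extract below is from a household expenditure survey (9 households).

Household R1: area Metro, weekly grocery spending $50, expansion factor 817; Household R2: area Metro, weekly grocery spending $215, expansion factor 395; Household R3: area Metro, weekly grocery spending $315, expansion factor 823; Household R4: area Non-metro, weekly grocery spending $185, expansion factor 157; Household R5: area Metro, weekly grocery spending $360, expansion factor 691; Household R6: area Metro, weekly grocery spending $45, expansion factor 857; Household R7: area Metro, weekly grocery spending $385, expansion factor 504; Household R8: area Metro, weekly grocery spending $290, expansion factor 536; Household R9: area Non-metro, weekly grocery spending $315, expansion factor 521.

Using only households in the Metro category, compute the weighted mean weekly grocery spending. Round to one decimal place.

Metro rows: R1, R2, R3, R5, R6, R7, R8
Weighted sum = 50×817 + 215×395 + 315×823 + 360×691 + 45×857 + 385×504 + 290×536
  = 1021825
Sum of weights = 817 + 395 + 823 + 691 + 857 + 504 + 536 = 4623
Weighted mean = 1021825 / 4623 = 221.03072

221.0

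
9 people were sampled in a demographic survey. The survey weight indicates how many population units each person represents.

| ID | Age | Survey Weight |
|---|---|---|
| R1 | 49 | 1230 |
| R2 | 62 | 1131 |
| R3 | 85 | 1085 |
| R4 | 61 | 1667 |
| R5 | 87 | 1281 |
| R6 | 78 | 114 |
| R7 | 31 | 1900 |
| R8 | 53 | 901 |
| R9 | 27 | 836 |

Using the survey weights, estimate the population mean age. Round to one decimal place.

56.6

Weighted sum = 49×1230 + 62×1131 + 85×1085 + 61×1667 + 87×1281 + 78×114 + 31×1900 + 53×901 + 27×836
  = 60270 + 70122 + 92225 + 101687 + 111447 + 8892 + 58900 + 47753 + 22572 = 573868
Sum of weights = 1230 + 1131 + 1085 + 1667 + 1281 + 114 + 1900 + 901 + 836 = 10145
Weighted mean = 573868 / 10145 = 56.566585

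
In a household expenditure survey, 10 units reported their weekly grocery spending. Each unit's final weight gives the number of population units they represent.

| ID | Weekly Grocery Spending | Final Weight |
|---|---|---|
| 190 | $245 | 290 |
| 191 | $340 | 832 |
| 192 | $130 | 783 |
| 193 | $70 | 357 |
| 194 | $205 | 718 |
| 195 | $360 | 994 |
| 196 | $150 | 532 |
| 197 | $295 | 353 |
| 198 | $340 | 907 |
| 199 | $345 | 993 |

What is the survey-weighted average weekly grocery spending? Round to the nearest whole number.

269

Weighted sum = 245×290 + 340×832 + 130×783 + 70×357 + 205×718 + 360×994 + 150×532 + 295×353 + 340×907 + 345×993
  = 71050 + 282880 + 101790 + 24990 + 147190 + 357840 + 79800 + 104135 + 308380 + 342585 = 1820640
Sum of weights = 290 + 832 + 783 + 357 + 718 + 994 + 532 + 353 + 907 + 993 = 6759
Weighted mean = 1820640 / 6759 = 269.36529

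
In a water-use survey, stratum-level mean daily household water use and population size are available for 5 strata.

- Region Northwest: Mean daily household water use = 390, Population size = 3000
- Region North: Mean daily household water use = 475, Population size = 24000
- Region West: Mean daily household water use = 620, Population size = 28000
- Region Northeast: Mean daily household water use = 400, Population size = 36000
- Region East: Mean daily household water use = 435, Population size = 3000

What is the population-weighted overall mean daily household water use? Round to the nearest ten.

Σ Nₕ·x̄ₕ = 390×3000 + 475×24000 + 620×28000 + 400×36000 + 435×3000
  = 1170000 + 11400000 + 17360000 + 14400000 + 1305000 = 45635000
Σ Nₕ = 3000 + 24000 + 28000 + 36000 + 3000 = 94000
Overall mean = 45635000 / 94000 = 485.47872

490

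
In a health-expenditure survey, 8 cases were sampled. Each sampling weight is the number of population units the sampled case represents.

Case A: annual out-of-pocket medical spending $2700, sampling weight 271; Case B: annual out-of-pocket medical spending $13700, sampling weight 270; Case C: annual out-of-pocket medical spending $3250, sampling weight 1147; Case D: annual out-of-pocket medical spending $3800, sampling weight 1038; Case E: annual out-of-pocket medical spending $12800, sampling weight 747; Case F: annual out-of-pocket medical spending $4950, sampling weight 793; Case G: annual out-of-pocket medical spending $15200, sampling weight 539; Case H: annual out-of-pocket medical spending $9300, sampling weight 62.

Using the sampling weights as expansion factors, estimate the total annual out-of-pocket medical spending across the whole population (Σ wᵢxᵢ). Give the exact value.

34359200

Weighted total = 34359200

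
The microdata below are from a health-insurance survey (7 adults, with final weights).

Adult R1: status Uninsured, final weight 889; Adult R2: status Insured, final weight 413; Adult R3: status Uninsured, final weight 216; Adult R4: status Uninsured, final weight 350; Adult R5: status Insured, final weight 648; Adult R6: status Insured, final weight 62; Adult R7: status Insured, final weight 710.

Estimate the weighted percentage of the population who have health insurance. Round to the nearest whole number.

56

Sum of weights for 'Insured' = 413 + 648 + 62 + 710 = 1833
Total weight = 889 + 413 + 216 + 350 + 648 + 62 + 710 = 3288
Weighted proportion = 1833 / 3288 = 0.55748175 → 55.748175%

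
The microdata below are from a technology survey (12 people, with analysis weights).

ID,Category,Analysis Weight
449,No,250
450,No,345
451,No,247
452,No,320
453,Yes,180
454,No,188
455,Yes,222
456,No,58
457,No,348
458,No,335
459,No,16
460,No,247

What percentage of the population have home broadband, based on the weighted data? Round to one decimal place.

Sum of weights for 'Yes' = 180 + 222 = 402
Total weight = 250 + 345 + 247 + 320 + 180 + 188 + 222 + 58 + 348 + 335 + 16 + 247 = 2756
Weighted proportion = 402 / 2756 = 0.14586357 → 14.586357%

14.6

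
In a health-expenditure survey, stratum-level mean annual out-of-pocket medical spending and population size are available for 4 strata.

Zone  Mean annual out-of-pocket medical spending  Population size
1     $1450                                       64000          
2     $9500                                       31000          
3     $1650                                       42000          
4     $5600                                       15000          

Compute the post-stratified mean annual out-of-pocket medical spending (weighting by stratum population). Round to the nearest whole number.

Σ Nₕ·x̄ₕ = 1450×64000 + 9500×31000 + 1650×42000 + 5600×15000
  = 540600000
Σ Nₕ = 64000 + 31000 + 42000 + 15000 = 152000
Overall mean = 540600000 / 152000 = 3556.5789

3557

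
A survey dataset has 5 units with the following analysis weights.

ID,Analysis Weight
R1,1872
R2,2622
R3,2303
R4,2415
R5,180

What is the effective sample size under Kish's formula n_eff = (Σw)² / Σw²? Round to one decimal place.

4.1

Σ wᵢ = 1872 + 2622 + 2303 + 2415 + 180 = 9392
Σ wᵢ² = 3504384 + 6874884 + 5303809 + 5832225 + 32400 = 21547702
n_eff = 9392² / 21547702 = 88209664 / 21547702 = 4.0936924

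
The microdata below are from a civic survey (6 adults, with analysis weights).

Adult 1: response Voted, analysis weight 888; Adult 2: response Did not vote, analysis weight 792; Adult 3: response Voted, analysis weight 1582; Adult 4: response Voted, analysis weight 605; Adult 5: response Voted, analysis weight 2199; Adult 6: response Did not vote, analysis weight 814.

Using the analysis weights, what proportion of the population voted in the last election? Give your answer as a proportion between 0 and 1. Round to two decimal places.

0.77

Sum of weights for 'Voted' = 888 + 1582 + 605 + 2199 = 5274
Total weight = 6880
Weighted proportion = 5274 / 6880 = 0.76656977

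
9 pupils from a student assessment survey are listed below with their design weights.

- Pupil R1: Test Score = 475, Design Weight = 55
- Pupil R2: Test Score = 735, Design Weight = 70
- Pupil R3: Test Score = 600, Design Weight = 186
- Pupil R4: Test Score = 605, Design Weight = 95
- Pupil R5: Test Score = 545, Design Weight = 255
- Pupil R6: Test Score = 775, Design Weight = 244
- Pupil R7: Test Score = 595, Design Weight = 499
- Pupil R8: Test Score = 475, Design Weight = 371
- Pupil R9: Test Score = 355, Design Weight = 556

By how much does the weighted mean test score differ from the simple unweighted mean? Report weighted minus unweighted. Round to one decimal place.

-39.1

Unweighted sum = 5160
Unweighted mean = 5160 / 9 = 573.33333
Weighted sum = 1245235
Sum of weights = 55 + 70 + 186 + 95 + 255 + 244 + 499 + 371 + 556 = 2331
Weighted mean = 1245235 / 2331 = 534.20635
Difference (weighted minus unweighted) = -39.126984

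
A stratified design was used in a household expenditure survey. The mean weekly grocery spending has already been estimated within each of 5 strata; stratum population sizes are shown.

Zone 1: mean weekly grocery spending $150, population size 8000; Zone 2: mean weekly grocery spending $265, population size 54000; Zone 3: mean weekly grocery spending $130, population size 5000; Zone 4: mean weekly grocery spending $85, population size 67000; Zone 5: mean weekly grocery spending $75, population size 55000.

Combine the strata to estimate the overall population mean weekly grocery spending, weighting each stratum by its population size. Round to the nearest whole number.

Σ Nₕ·x̄ₕ = 150×8000 + 265×54000 + 130×5000 + 85×67000 + 75×55000
  = 25980000
Σ Nₕ = 8000 + 54000 + 5000 + 67000 + 55000 = 189000
Overall mean = 25980000 / 189000 = 137.46032

137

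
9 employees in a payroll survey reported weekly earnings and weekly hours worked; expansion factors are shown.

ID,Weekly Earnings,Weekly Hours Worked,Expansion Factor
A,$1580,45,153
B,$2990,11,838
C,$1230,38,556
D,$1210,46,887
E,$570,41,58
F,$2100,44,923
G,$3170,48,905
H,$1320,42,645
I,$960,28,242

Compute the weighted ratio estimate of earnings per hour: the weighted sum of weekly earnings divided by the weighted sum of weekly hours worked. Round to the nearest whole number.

53

Σ wᵢ·y = 1580×153 + 2990×838 + 1230×556 + 1210×887 + 570×58 + 2100×923 + 3170×905 + 1320×645 + 960×242
  = 241740 + 2505620 + 683880 + 1073270 + 33060 + 1938300 + 2868850 + 851400 + 232320 = 10428440
Σ wᵢ·x = 45×153 + 11×838 + 38×556 + 46×887 + 41×58 + 44×923 + 48×905 + 42×645 + 28×242
  = 6885 + 9218 + 21128 + 40802 + 2378 + 40612 + 43440 + 27090 + 6776 = 198329
Ratio = 10428440 / 198329 = 52.581519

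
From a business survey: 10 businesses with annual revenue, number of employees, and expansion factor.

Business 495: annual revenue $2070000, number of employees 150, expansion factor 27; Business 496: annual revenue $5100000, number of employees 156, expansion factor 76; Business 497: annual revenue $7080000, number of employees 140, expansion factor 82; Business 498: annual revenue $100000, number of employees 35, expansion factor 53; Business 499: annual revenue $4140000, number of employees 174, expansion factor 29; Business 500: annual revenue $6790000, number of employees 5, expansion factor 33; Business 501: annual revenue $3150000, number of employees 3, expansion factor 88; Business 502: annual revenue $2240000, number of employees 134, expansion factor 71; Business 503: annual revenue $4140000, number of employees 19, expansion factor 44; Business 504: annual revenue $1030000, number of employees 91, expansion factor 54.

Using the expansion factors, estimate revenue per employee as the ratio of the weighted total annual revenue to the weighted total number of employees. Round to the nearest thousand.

41000

Σ wᵢ·y = 2070000×27 + 5100000×76 + 7080000×82 + 100000×53 + 4140000×29 + 6790000×33 + 3150000×88 + 2240000×71 + 4140000×44 + 1030000×54
  = 55890000 + 387600000 + 580560000 + 5300000 + 120060000 + 224070000 + 277200000 + 159040000 + 182160000 + 55620000 = 2047500000
Σ wᵢ·x = 150×27 + 156×76 + 140×82 + 35×53 + 174×29 + 5×33 + 3×88 + 134×71 + 19×44 + 91×54
  = 4050 + 11856 + 11480 + 1855 + 5046 + 165 + 264 + 9514 + 836 + 4914 = 49980
Ratio = 2047500000 / 49980 = 40966.387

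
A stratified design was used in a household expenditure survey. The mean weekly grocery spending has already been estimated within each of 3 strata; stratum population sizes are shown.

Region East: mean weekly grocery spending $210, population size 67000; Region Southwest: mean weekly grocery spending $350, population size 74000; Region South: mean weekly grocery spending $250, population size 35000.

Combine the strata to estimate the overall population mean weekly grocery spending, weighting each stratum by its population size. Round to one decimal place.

Σ Nₕ·x̄ₕ = 210×67000 + 350×74000 + 250×35000
  = 14070000 + 25900000 + 8750000 = 48720000
Σ Nₕ = 67000 + 74000 + 35000 = 176000
Overall mean = 48720000 / 176000 = 276.81818

276.8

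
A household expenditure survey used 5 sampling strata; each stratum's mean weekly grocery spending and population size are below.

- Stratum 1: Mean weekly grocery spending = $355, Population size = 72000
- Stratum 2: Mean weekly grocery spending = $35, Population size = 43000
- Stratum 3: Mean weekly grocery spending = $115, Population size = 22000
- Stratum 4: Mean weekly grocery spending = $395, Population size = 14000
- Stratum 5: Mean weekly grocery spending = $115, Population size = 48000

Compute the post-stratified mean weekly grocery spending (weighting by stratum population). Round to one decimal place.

Σ Nₕ·x̄ₕ = 355×72000 + 35×43000 + 115×22000 + 395×14000 + 115×48000
  = 25560000 + 1505000 + 2530000 + 5530000 + 5520000 = 40645000
Σ Nₕ = 72000 + 43000 + 22000 + 14000 + 48000 = 199000
Overall mean = 40645000 / 199000 = 204.24623

204.2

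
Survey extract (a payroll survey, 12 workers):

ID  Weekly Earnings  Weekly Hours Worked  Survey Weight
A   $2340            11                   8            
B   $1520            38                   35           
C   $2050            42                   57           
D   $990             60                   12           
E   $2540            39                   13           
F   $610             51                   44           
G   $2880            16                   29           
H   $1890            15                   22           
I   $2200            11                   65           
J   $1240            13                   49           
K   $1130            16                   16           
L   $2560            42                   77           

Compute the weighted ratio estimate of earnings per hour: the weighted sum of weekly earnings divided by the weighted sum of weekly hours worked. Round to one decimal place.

62.3

Σ wᵢ·y = 2340×8 + 1520×35 + 2050×57 + 990×12 + 2540×13 + 610×44 + 2880×29 + 1890×22 + 2200×65 + 1240×49 + 1130×16 + 2560×77
  = 804570
Σ wᵢ·x = 11×8 + 38×35 + 42×57 + 60×12 + 39×13 + 51×44 + 16×29 + 15×22 + 11×65 + 13×49 + 16×16 + 42×77
  = 88 + 1330 + 2394 + 720 + 507 + 2244 + 464 + 330 + 715 + 637 + 256 + 3234 = 12919
Ratio = 804570 / 12919 = 62.27804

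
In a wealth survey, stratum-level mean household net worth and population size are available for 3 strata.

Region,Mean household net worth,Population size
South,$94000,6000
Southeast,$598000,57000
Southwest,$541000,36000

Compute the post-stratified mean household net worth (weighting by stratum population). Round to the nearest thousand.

547000

Σ Nₕ·x̄ₕ = 94000×6000 + 598000×57000 + 541000×36000
  = 564000000 + 34086000000 + 19476000000 = 54126000000
Σ Nₕ = 6000 + 57000 + 36000 = 99000
Overall mean = 54126000000 / 99000 = 546727.27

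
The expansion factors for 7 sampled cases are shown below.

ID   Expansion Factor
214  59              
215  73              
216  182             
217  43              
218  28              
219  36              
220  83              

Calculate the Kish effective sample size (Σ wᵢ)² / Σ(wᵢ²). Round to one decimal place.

Σ wᵢ = 59 + 73 + 182 + 43 + 28 + 36 + 83 = 504
Σ wᵢ² = 3481 + 5329 + 33124 + 1849 + 784 + 1296 + 6889 = 52752
n_eff = 504² / 52752 = 254016 / 52752 = 4.8152866

4.8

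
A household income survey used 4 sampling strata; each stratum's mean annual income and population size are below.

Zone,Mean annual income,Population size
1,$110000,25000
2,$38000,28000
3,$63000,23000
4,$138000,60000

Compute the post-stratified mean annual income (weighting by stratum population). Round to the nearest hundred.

99600

Σ Nₕ·x̄ₕ = 110000×25000 + 38000×28000 + 63000×23000 + 138000×60000
  = 2750000000 + 1064000000 + 1449000000 + 8280000000 = 13543000000
Σ Nₕ = 25000 + 28000 + 23000 + 60000 = 136000
Overall mean = 13543000000 / 136000 = 99580.882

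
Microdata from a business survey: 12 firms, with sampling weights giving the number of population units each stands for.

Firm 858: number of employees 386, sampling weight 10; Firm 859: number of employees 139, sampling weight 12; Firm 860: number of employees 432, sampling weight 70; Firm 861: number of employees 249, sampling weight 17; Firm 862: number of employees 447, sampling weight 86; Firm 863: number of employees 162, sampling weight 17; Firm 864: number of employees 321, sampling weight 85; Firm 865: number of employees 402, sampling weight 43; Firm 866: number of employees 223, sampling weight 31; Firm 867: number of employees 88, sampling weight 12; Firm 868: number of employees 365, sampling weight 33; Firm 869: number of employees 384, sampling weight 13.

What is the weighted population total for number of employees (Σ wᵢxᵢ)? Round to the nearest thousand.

Weighted total = 386×10 + 139×12 + 432×70 + 249×17 + 447×86 + 162×17 + 321×85 + 402×43 + 223×31 + 88×12 + 365×33 + 384×13
  = 3860 + 1668 + 30240 + 4233 + 38442 + 2754 + 27285 + 17286 + 6913 + 1056 + 12045 + 4992 = 150774

151000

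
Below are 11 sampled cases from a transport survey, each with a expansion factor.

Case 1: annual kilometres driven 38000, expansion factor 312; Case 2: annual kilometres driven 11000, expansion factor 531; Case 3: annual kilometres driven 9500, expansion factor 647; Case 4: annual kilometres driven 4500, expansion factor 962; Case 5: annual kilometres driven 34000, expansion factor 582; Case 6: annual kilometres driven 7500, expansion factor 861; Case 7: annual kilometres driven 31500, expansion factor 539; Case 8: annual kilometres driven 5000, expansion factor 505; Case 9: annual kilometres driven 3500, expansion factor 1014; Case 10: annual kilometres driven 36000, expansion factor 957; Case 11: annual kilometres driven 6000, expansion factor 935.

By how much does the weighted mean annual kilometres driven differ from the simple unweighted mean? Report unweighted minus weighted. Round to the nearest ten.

Unweighted sum = 38000 + 11000 + 9500 + 4500 + 34000 + 7500 + 31500 + 5000 + 3500 + 36000 + 6000 = 186500
Unweighted mean = 186500 / 11 = 16954.545
Weighted sum = 38000×312 + 11000×531 + 9500×647 + 4500×962 + 34000×582 + 7500×861 + 31500×539 + 5000×505 + 3500×1014 + 36000×957 + 6000×935
  = 11856000 + 5841000 + 6146500 + 4329000 + 19788000 + 6457500 + 16978500 + 2525000 + 3549000 + 34452000 + 5610000 = 117532500
Sum of weights = 312 + 531 + 647 + 962 + 582 + 861 + 539 + 505 + 1014 + 957 + 935 = 7845
Weighted mean = 117532500 / 7845 = 14981.836
Difference (unweighted minus weighted) = 1972.7099

1970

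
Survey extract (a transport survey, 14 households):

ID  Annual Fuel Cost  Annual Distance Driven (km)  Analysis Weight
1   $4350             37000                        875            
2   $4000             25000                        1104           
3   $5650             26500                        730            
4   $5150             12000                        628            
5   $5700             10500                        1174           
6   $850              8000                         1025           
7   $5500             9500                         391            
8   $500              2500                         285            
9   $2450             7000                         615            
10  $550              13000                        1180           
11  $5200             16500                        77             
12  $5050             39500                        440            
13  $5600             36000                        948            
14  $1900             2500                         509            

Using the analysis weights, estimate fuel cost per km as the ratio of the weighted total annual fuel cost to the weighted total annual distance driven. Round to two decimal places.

0.20

Σ wᵢ·y = 36491050
Σ wᵢ·x = 185506000
Ratio = 36491050 / 185506000 = 0.19671089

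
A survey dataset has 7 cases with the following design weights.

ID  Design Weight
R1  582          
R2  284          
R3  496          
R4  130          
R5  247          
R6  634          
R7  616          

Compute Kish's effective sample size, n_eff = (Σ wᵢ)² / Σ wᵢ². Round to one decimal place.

Σ wᵢ = 582 + 284 + 496 + 130 + 247 + 634 + 616 = 2989
Σ wᵢ² = 338724 + 80656 + 246016 + 16900 + 61009 + 401956 + 379456 = 1524717
n_eff = 2989² / 1524717 = 8934121 / 1524717 = 5.8595274

5.9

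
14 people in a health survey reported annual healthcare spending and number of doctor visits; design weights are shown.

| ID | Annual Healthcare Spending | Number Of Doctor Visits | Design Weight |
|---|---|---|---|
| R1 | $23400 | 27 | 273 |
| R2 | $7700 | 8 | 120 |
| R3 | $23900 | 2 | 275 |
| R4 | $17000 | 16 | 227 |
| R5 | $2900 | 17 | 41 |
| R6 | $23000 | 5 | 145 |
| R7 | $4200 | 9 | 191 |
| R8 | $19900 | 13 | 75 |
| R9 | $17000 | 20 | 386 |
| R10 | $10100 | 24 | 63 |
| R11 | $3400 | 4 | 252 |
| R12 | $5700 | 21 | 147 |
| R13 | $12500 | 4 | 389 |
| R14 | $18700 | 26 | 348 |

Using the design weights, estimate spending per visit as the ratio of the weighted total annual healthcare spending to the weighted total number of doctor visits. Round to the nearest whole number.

1079

Σ wᵢ·y = 43755400
Σ wᵢ·x = 40560
Ratio = 43755400 / 40560 = 1078.7821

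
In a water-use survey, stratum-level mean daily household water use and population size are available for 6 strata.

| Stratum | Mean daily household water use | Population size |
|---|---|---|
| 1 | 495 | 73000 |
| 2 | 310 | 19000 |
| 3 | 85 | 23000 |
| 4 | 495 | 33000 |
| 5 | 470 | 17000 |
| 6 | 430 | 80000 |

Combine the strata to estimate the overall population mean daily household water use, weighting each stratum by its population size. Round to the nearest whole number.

Σ Nₕ·x̄ₕ = 495×73000 + 310×19000 + 85×23000 + 495×33000 + 470×17000 + 430×80000
  = 36135000 + 5890000 + 1955000 + 16335000 + 7990000 + 34400000 = 102705000
Σ Nₕ = 245000
Overall mean = 102705000 / 245000 = 419.20408

419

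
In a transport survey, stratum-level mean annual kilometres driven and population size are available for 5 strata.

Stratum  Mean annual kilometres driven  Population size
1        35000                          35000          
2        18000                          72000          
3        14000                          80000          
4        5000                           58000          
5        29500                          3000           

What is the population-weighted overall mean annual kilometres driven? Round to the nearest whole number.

Σ Nₕ·x̄ₕ = 35000×35000 + 18000×72000 + 14000×80000 + 5000×58000 + 29500×3000
  = 1225000000 + 1296000000 + 1120000000 + 290000000 + 88500000 = 4019500000
Σ Nₕ = 35000 + 72000 + 80000 + 58000 + 3000 = 248000
Overall mean = 4019500000 / 248000 = 16207.661

16208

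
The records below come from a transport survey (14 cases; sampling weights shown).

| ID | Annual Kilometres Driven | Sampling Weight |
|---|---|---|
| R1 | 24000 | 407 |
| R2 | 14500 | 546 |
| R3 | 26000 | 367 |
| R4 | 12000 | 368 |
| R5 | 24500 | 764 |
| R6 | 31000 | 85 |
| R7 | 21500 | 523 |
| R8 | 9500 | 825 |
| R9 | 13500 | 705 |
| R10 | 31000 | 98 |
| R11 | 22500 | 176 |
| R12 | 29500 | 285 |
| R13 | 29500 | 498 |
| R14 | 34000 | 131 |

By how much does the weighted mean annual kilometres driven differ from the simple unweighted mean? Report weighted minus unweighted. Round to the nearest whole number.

Unweighted sum = 323000
Unweighted mean = 323000 / 14 = 23071.429
Weighted sum = 116146000
Sum of weights = 5778
Weighted mean = 116146000 / 5778 = 20101.419
Difference (weighted minus unweighted) = -2970.0094

-2970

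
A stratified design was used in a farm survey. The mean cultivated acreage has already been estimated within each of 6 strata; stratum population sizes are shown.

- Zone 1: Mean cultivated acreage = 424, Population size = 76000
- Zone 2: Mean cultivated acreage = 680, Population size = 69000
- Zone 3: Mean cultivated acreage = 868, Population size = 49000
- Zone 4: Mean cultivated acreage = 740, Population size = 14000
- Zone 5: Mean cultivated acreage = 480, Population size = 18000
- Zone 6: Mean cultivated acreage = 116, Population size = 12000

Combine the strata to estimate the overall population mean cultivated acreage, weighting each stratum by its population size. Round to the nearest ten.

Σ Nₕ·x̄ₕ = 424×76000 + 680×69000 + 868×49000 + 740×14000 + 480×18000 + 116×12000
  = 142068000
Σ Nₕ = 238000
Overall mean = 142068000 / 238000 = 596.92437

600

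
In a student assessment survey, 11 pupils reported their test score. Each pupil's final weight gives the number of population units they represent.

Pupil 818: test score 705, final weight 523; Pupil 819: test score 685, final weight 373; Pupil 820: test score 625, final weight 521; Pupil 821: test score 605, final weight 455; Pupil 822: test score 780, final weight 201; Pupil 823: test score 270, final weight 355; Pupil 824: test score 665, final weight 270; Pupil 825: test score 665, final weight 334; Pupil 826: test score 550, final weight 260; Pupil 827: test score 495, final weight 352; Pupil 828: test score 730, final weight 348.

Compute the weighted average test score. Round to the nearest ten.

610

Weighted sum = 705×523 + 685×373 + 625×521 + 605×455 + 780×201 + 270×355 + 665×270 + 665×334 + 550×260 + 495×352 + 730×348
  = 368715 + 255505 + 325625 + 275275 + 156780 + 95850 + 179550 + 222110 + 143000 + 174240 + 254040 = 2450690
Sum of weights = 523 + 373 + 521 + 455 + 201 + 355 + 270 + 334 + 260 + 352 + 348 = 3992
Weighted mean = 2450690 / 3992 = 613.9003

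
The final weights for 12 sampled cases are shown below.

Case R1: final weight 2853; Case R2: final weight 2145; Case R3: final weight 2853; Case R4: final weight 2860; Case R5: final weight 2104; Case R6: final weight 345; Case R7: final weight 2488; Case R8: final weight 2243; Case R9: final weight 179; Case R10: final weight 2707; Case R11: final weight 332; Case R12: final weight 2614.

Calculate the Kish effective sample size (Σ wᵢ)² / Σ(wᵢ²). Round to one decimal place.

Σ wᵢ = 2853 + 2145 + 2853 + 2860 + 2104 + 345 + 2488 + 2243 + 179 + 2707 + 332 + 2614 = 23723
Σ wᵢ² = 59129987
n_eff = 23723² / 59129987 = 562780729 / 59129987 = 9.5176873

9.5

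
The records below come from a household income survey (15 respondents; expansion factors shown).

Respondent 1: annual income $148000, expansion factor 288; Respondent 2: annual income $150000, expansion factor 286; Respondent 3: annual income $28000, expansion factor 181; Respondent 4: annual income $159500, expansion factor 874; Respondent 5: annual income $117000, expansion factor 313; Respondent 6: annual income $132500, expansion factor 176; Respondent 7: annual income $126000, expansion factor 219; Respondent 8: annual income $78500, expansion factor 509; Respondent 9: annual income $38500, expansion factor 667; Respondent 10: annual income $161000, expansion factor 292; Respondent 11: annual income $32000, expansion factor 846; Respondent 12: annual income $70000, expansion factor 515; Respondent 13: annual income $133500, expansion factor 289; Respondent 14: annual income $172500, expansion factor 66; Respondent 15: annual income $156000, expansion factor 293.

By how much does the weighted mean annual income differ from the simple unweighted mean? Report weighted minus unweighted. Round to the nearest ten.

Unweighted sum = 1703000
Unweighted mean = 1703000 / 15 = 113533.33
Weighted sum = 588974500
Sum of weights = 5814
Weighted mean = 588974500 / 5814 = 101302.8
Difference (weighted minus unweighted) = -12230.53

-12230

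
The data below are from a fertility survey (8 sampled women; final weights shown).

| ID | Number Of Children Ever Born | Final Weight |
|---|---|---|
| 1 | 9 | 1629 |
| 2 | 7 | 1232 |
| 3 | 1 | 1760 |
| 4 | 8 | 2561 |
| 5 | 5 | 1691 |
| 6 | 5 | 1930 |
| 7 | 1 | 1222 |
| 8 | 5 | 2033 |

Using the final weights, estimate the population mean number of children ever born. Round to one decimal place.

Weighted sum = 9×1629 + 7×1232 + 1×1760 + 8×2561 + 5×1691 + 5×1930 + 1×1222 + 5×2033
  = 14661 + 8624 + 1760 + 20488 + 8455 + 9650 + 1222 + 10165 = 75025
Sum of weights = 1629 + 1232 + 1760 + 2561 + 1691 + 1930 + 1222 + 2033 = 14058
Weighted mean = 75025 / 14058 = 5.3368189

5.3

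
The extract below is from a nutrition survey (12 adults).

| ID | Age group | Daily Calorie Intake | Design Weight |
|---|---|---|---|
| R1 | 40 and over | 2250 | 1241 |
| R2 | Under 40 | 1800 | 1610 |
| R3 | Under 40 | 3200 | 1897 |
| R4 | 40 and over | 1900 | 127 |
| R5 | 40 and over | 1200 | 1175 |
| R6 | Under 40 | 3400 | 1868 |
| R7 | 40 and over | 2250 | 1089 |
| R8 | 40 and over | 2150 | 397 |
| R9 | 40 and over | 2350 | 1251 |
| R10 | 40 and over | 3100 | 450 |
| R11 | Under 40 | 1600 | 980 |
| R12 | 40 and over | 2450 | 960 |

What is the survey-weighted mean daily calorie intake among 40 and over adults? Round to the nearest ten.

40 and over rows: R1, R4, R5, R7, R8, R9, R10, R12
Weighted sum = 2250×1241 + 1900×127 + 1200×1175 + 2250×1089 + 2150×397 + 2350×1251 + 3100×450 + 2450×960
  = 14434200
Sum of weights = 1241 + 127 + 1175 + 1089 + 397 + 1251 + 450 + 960 = 6690
Weighted mean = 14434200 / 6690 = 2157.5785

2160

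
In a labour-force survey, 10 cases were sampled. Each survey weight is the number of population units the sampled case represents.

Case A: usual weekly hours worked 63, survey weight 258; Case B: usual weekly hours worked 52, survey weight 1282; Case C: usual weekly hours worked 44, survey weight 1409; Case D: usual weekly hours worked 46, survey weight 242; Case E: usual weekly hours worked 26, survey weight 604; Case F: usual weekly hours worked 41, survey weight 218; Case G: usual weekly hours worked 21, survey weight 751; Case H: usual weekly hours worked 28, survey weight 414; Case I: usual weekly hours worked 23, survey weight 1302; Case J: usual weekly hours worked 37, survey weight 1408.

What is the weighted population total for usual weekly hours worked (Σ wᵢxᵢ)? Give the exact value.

290093

Weighted total = 63×258 + 52×1282 + 44×1409 + 46×242 + 26×604 + 41×218 + 21×751 + 28×414 + 23×1302 + 37×1408
  = 290093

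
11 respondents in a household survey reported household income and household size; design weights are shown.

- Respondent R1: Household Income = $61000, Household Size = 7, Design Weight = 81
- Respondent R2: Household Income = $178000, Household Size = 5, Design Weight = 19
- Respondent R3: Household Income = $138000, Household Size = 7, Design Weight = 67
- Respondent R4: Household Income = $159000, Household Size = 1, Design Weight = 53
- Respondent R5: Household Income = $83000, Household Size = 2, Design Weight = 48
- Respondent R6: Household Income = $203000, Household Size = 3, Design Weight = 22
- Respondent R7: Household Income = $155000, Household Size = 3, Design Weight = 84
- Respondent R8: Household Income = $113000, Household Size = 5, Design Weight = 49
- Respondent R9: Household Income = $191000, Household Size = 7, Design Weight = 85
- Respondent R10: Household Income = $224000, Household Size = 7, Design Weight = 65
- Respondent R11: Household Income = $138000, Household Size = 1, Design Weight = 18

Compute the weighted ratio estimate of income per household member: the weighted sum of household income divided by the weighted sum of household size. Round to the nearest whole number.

Σ wᵢ·y = 61000×81 + 178000×19 + 138000×67 + 159000×53 + 83000×48 + 203000×22 + 155000×84 + 113000×49 + 191000×85 + 224000×65 + 138000×18
  = 4941000 + 3382000 + 9246000 + 8427000 + 3984000 + 4466000 + 13020000 + 5537000 + 16235000 + 14560000 + 2484000 = 86282000
Σ wᵢ·x = 7×81 + 5×19 + 7×67 + 1×53 + 2×48 + 3×22 + 3×84 + 5×49 + 7×85 + 7×65 + 1×18
  = 567 + 95 + 469 + 53 + 96 + 66 + 252 + 245 + 595 + 455 + 18 = 2911
Ratio = 86282000 / 2911 = 29639.986

29640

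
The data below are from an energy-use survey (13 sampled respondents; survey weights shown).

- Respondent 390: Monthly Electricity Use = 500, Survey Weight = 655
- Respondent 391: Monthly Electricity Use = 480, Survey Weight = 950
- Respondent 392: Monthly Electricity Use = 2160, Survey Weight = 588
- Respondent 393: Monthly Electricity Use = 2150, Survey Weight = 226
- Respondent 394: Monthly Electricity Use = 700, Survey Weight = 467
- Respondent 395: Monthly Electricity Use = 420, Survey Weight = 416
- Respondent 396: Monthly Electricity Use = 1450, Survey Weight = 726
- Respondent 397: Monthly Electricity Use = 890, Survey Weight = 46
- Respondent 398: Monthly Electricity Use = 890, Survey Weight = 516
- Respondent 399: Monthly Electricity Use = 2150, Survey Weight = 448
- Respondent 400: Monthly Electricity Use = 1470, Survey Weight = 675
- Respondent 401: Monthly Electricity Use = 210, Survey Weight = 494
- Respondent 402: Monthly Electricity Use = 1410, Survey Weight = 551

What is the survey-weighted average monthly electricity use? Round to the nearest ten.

1100

Weighted sum = 7430080
Sum of weights = 6758
Weighted mean = 7430080 / 6758 = 1099.4495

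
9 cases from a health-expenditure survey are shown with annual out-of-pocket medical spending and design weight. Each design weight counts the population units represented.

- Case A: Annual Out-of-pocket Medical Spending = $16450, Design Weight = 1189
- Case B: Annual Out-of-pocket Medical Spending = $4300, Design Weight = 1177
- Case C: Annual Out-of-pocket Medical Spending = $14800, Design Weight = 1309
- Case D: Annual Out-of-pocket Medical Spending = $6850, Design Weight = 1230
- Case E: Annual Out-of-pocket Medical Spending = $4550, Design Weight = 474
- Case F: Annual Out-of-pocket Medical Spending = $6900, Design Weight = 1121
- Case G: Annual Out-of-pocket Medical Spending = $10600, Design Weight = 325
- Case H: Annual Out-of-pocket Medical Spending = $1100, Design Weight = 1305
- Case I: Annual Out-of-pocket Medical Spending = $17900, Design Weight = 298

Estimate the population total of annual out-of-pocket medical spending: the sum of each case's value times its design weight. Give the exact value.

Weighted total = 16450×1189 + 4300×1177 + 14800×1309 + 6850×1230 + 4550×474 + 6900×1121 + 10600×325 + 1100×1305 + 17900×298
  = 72525150

72525150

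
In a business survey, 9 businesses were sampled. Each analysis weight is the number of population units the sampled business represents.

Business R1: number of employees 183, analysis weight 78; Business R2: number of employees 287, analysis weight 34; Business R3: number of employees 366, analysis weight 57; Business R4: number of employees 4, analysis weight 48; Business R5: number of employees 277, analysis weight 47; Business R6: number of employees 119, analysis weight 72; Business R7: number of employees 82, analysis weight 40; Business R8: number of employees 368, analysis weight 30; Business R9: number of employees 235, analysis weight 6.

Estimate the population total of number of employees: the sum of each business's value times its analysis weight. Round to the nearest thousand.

82000

Weighted total = 82403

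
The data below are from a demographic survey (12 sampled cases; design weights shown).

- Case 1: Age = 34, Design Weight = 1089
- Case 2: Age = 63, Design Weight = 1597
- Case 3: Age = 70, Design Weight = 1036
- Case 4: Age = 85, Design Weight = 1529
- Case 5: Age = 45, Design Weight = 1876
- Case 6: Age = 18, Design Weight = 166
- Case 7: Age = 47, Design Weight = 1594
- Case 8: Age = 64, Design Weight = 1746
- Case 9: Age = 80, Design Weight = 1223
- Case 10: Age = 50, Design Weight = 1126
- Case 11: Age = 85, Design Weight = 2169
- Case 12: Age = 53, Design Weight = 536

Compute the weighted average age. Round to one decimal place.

Weighted sum = 34×1089 + 63×1597 + 70×1036 + 85×1529 + 45×1876 + 18×166 + 47×1594 + 64×1746 + 80×1223 + 50×1126 + 85×2169 + 53×536
  = 37026 + 100611 + 72520 + 129965 + 84420 + 2988 + 74918 + 111744 + 97840 + 56300 + 184365 + 28408 = 981105
Sum of weights = 1089 + 1597 + 1036 + 1529 + 1876 + 166 + 1594 + 1746 + 1223 + 1126 + 2169 + 536 = 15687
Weighted mean = 981105 / 15687 = 62.542551

62.5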